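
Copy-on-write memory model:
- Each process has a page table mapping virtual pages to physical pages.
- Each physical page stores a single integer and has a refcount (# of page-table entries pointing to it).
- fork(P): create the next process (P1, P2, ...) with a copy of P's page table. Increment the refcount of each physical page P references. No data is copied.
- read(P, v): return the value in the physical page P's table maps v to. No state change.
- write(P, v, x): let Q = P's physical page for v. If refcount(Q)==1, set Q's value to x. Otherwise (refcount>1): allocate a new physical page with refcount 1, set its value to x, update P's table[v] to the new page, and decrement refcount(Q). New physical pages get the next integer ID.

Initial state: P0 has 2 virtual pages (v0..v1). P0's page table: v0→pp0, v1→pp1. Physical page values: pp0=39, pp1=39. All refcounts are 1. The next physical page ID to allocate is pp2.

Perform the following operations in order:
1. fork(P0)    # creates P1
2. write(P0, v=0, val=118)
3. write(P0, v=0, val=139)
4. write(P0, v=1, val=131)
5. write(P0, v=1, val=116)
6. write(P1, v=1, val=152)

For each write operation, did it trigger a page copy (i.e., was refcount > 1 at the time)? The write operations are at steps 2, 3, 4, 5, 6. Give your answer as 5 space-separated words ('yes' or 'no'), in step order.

Op 1: fork(P0) -> P1. 2 ppages; refcounts: pp0:2 pp1:2
Op 2: write(P0, v0, 118). refcount(pp0)=2>1 -> COPY to pp2. 3 ppages; refcounts: pp0:1 pp1:2 pp2:1
Op 3: write(P0, v0, 139). refcount(pp2)=1 -> write in place. 3 ppages; refcounts: pp0:1 pp1:2 pp2:1
Op 4: write(P0, v1, 131). refcount(pp1)=2>1 -> COPY to pp3. 4 ppages; refcounts: pp0:1 pp1:1 pp2:1 pp3:1
Op 5: write(P0, v1, 116). refcount(pp3)=1 -> write in place. 4 ppages; refcounts: pp0:1 pp1:1 pp2:1 pp3:1
Op 6: write(P1, v1, 152). refcount(pp1)=1 -> write in place. 4 ppages; refcounts: pp0:1 pp1:1 pp2:1 pp3:1

yes no yes no no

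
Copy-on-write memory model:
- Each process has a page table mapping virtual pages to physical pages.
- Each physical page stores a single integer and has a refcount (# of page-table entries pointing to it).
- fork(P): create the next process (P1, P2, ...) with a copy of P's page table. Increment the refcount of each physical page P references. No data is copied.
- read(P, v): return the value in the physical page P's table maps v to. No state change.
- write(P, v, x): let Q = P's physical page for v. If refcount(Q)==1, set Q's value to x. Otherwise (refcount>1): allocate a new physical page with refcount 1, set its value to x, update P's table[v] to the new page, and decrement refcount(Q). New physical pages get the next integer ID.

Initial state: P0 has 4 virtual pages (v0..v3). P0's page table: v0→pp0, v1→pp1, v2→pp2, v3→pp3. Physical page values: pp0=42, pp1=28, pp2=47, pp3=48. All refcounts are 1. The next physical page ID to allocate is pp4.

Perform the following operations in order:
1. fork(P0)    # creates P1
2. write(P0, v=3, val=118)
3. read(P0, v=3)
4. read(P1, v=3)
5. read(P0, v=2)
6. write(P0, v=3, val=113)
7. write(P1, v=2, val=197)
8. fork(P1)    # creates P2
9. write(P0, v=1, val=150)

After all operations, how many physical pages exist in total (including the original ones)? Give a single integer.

Op 1: fork(P0) -> P1. 4 ppages; refcounts: pp0:2 pp1:2 pp2:2 pp3:2
Op 2: write(P0, v3, 118). refcount(pp3)=2>1 -> COPY to pp4. 5 ppages; refcounts: pp0:2 pp1:2 pp2:2 pp3:1 pp4:1
Op 3: read(P0, v3) -> 118. No state change.
Op 4: read(P1, v3) -> 48. No state change.
Op 5: read(P0, v2) -> 47. No state change.
Op 6: write(P0, v3, 113). refcount(pp4)=1 -> write in place. 5 ppages; refcounts: pp0:2 pp1:2 pp2:2 pp3:1 pp4:1
Op 7: write(P1, v2, 197). refcount(pp2)=2>1 -> COPY to pp5. 6 ppages; refcounts: pp0:2 pp1:2 pp2:1 pp3:1 pp4:1 pp5:1
Op 8: fork(P1) -> P2. 6 ppages; refcounts: pp0:3 pp1:3 pp2:1 pp3:2 pp4:1 pp5:2
Op 9: write(P0, v1, 150). refcount(pp1)=3>1 -> COPY to pp6. 7 ppages; refcounts: pp0:3 pp1:2 pp2:1 pp3:2 pp4:1 pp5:2 pp6:1

Answer: 7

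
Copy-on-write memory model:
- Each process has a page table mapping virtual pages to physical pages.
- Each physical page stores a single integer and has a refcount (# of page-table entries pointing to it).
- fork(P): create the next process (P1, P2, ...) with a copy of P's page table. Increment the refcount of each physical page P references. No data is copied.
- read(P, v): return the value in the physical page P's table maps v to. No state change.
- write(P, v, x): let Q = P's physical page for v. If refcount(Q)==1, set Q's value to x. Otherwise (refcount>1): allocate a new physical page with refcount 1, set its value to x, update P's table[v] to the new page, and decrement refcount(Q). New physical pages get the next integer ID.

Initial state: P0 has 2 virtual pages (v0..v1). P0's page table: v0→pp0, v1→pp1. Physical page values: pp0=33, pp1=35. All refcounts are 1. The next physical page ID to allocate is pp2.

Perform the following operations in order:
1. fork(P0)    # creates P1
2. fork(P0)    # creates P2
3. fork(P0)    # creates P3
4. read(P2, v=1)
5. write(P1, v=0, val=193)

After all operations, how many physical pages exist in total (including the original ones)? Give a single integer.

Answer: 3

Derivation:
Op 1: fork(P0) -> P1. 2 ppages; refcounts: pp0:2 pp1:2
Op 2: fork(P0) -> P2. 2 ppages; refcounts: pp0:3 pp1:3
Op 3: fork(P0) -> P3. 2 ppages; refcounts: pp0:4 pp1:4
Op 4: read(P2, v1) -> 35. No state change.
Op 5: write(P1, v0, 193). refcount(pp0)=4>1 -> COPY to pp2. 3 ppages; refcounts: pp0:3 pp1:4 pp2:1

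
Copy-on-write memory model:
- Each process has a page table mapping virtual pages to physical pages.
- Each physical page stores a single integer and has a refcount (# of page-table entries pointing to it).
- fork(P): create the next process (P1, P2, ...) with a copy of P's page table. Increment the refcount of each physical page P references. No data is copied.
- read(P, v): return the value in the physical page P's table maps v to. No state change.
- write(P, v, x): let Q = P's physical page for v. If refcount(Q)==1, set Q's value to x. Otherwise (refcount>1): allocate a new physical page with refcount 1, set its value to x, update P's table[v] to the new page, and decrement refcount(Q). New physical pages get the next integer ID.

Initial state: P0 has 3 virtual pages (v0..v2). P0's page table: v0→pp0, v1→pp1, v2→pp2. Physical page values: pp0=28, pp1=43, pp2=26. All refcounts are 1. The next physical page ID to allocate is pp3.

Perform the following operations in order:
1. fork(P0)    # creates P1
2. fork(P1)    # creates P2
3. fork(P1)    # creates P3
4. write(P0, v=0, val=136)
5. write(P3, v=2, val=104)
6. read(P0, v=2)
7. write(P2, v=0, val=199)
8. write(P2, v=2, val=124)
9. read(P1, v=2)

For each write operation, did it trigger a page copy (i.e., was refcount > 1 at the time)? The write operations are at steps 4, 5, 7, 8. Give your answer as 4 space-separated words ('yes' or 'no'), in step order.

Op 1: fork(P0) -> P1. 3 ppages; refcounts: pp0:2 pp1:2 pp2:2
Op 2: fork(P1) -> P2. 3 ppages; refcounts: pp0:3 pp1:3 pp2:3
Op 3: fork(P1) -> P3. 3 ppages; refcounts: pp0:4 pp1:4 pp2:4
Op 4: write(P0, v0, 136). refcount(pp0)=4>1 -> COPY to pp3. 4 ppages; refcounts: pp0:3 pp1:4 pp2:4 pp3:1
Op 5: write(P3, v2, 104). refcount(pp2)=4>1 -> COPY to pp4. 5 ppages; refcounts: pp0:3 pp1:4 pp2:3 pp3:1 pp4:1
Op 6: read(P0, v2) -> 26. No state change.
Op 7: write(P2, v0, 199). refcount(pp0)=3>1 -> COPY to pp5. 6 ppages; refcounts: pp0:2 pp1:4 pp2:3 pp3:1 pp4:1 pp5:1
Op 8: write(P2, v2, 124). refcount(pp2)=3>1 -> COPY to pp6. 7 ppages; refcounts: pp0:2 pp1:4 pp2:2 pp3:1 pp4:1 pp5:1 pp6:1
Op 9: read(P1, v2) -> 26. No state change.

yes yes yes yes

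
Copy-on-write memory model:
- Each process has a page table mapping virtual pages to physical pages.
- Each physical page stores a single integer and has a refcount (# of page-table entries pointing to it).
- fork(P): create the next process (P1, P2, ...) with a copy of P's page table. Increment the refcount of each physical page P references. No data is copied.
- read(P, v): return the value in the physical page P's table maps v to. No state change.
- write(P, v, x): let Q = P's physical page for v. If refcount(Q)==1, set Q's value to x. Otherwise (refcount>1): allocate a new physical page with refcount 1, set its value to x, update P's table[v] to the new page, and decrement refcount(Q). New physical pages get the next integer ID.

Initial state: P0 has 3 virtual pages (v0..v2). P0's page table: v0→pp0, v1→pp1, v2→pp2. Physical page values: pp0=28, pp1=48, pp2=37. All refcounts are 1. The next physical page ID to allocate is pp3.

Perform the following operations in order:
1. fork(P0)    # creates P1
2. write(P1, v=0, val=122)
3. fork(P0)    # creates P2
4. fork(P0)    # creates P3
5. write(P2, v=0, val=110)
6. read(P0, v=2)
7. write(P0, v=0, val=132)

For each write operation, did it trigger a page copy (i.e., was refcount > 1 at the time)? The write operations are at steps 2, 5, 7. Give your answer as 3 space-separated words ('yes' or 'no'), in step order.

Op 1: fork(P0) -> P1. 3 ppages; refcounts: pp0:2 pp1:2 pp2:2
Op 2: write(P1, v0, 122). refcount(pp0)=2>1 -> COPY to pp3. 4 ppages; refcounts: pp0:1 pp1:2 pp2:2 pp3:1
Op 3: fork(P0) -> P2. 4 ppages; refcounts: pp0:2 pp1:3 pp2:3 pp3:1
Op 4: fork(P0) -> P3. 4 ppages; refcounts: pp0:3 pp1:4 pp2:4 pp3:1
Op 5: write(P2, v0, 110). refcount(pp0)=3>1 -> COPY to pp4. 5 ppages; refcounts: pp0:2 pp1:4 pp2:4 pp3:1 pp4:1
Op 6: read(P0, v2) -> 37. No state change.
Op 7: write(P0, v0, 132). refcount(pp0)=2>1 -> COPY to pp5. 6 ppages; refcounts: pp0:1 pp1:4 pp2:4 pp3:1 pp4:1 pp5:1

yes yes yes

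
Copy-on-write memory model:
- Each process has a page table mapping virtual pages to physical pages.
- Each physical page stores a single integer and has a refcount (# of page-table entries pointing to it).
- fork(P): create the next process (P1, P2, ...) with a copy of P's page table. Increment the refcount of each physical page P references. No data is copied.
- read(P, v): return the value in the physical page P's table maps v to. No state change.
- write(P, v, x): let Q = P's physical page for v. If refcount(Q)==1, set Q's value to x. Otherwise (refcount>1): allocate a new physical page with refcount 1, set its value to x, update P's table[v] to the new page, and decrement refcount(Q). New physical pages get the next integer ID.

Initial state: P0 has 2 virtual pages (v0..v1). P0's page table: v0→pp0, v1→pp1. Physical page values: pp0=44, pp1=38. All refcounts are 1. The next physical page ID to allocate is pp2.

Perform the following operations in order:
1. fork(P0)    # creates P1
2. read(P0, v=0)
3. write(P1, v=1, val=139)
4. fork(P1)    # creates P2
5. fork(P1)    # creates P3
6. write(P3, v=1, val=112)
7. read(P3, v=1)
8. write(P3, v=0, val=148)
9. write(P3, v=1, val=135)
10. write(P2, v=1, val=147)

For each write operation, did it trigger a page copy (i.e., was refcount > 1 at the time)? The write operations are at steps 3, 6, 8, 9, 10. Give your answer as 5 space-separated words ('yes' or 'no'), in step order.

Op 1: fork(P0) -> P1. 2 ppages; refcounts: pp0:2 pp1:2
Op 2: read(P0, v0) -> 44. No state change.
Op 3: write(P1, v1, 139). refcount(pp1)=2>1 -> COPY to pp2. 3 ppages; refcounts: pp0:2 pp1:1 pp2:1
Op 4: fork(P1) -> P2. 3 ppages; refcounts: pp0:3 pp1:1 pp2:2
Op 5: fork(P1) -> P3. 3 ppages; refcounts: pp0:4 pp1:1 pp2:3
Op 6: write(P3, v1, 112). refcount(pp2)=3>1 -> COPY to pp3. 4 ppages; refcounts: pp0:4 pp1:1 pp2:2 pp3:1
Op 7: read(P3, v1) -> 112. No state change.
Op 8: write(P3, v0, 148). refcount(pp0)=4>1 -> COPY to pp4. 5 ppages; refcounts: pp0:3 pp1:1 pp2:2 pp3:1 pp4:1
Op 9: write(P3, v1, 135). refcount(pp3)=1 -> write in place. 5 ppages; refcounts: pp0:3 pp1:1 pp2:2 pp3:1 pp4:1
Op 10: write(P2, v1, 147). refcount(pp2)=2>1 -> COPY to pp5. 6 ppages; refcounts: pp0:3 pp1:1 pp2:1 pp3:1 pp4:1 pp5:1

yes yes yes no yes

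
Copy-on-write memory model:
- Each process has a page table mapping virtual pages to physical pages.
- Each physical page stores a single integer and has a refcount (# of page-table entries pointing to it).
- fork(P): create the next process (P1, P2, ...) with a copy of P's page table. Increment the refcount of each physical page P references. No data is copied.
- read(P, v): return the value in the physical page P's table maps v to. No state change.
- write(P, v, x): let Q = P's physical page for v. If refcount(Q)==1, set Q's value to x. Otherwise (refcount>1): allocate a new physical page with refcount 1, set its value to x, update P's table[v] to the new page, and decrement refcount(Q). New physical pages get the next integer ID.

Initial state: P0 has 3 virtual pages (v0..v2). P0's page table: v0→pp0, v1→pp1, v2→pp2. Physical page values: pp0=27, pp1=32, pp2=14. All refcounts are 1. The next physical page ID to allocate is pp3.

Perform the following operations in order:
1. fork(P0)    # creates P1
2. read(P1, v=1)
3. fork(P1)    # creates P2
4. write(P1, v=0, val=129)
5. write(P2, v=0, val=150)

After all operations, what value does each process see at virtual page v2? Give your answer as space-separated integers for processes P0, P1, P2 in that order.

Answer: 14 14 14

Derivation:
Op 1: fork(P0) -> P1. 3 ppages; refcounts: pp0:2 pp1:2 pp2:2
Op 2: read(P1, v1) -> 32. No state change.
Op 3: fork(P1) -> P2. 3 ppages; refcounts: pp0:3 pp1:3 pp2:3
Op 4: write(P1, v0, 129). refcount(pp0)=3>1 -> COPY to pp3. 4 ppages; refcounts: pp0:2 pp1:3 pp2:3 pp3:1
Op 5: write(P2, v0, 150). refcount(pp0)=2>1 -> COPY to pp4. 5 ppages; refcounts: pp0:1 pp1:3 pp2:3 pp3:1 pp4:1
P0: v2 -> pp2 = 14
P1: v2 -> pp2 = 14
P2: v2 -> pp2 = 14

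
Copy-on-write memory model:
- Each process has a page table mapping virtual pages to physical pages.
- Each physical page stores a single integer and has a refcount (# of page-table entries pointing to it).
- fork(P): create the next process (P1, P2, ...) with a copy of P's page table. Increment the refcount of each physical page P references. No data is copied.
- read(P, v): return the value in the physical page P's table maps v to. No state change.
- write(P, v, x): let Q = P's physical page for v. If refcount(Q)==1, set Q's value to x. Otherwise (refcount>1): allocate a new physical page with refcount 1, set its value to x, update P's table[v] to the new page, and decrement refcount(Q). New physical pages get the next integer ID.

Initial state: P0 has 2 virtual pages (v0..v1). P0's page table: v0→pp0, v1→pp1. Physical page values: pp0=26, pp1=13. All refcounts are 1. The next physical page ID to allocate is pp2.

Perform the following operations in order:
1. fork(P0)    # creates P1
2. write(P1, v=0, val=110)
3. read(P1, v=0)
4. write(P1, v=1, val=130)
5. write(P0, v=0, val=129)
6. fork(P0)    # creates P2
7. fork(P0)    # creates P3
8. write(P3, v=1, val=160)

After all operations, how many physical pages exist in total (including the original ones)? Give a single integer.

Answer: 5

Derivation:
Op 1: fork(P0) -> P1. 2 ppages; refcounts: pp0:2 pp1:2
Op 2: write(P1, v0, 110). refcount(pp0)=2>1 -> COPY to pp2. 3 ppages; refcounts: pp0:1 pp1:2 pp2:1
Op 3: read(P1, v0) -> 110. No state change.
Op 4: write(P1, v1, 130). refcount(pp1)=2>1 -> COPY to pp3. 4 ppages; refcounts: pp0:1 pp1:1 pp2:1 pp3:1
Op 5: write(P0, v0, 129). refcount(pp0)=1 -> write in place. 4 ppages; refcounts: pp0:1 pp1:1 pp2:1 pp3:1
Op 6: fork(P0) -> P2. 4 ppages; refcounts: pp0:2 pp1:2 pp2:1 pp3:1
Op 7: fork(P0) -> P3. 4 ppages; refcounts: pp0:3 pp1:3 pp2:1 pp3:1
Op 8: write(P3, v1, 160). refcount(pp1)=3>1 -> COPY to pp4. 5 ppages; refcounts: pp0:3 pp1:2 pp2:1 pp3:1 pp4:1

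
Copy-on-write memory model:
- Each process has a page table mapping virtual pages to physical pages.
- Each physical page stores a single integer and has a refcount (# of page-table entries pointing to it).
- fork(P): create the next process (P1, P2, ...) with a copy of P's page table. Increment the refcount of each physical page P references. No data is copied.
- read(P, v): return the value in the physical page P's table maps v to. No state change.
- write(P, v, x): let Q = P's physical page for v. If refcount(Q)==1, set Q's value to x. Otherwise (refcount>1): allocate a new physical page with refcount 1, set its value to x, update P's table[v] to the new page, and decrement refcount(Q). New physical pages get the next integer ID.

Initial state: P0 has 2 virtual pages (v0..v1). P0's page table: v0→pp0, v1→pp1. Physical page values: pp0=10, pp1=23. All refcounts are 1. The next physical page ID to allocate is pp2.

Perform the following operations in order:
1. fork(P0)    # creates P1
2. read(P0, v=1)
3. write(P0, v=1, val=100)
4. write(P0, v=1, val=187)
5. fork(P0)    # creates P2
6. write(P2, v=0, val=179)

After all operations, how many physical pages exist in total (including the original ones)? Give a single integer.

Op 1: fork(P0) -> P1. 2 ppages; refcounts: pp0:2 pp1:2
Op 2: read(P0, v1) -> 23. No state change.
Op 3: write(P0, v1, 100). refcount(pp1)=2>1 -> COPY to pp2. 3 ppages; refcounts: pp0:2 pp1:1 pp2:1
Op 4: write(P0, v1, 187). refcount(pp2)=1 -> write in place. 3 ppages; refcounts: pp0:2 pp1:1 pp2:1
Op 5: fork(P0) -> P2. 3 ppages; refcounts: pp0:3 pp1:1 pp2:2
Op 6: write(P2, v0, 179). refcount(pp0)=3>1 -> COPY to pp3. 4 ppages; refcounts: pp0:2 pp1:1 pp2:2 pp3:1

Answer: 4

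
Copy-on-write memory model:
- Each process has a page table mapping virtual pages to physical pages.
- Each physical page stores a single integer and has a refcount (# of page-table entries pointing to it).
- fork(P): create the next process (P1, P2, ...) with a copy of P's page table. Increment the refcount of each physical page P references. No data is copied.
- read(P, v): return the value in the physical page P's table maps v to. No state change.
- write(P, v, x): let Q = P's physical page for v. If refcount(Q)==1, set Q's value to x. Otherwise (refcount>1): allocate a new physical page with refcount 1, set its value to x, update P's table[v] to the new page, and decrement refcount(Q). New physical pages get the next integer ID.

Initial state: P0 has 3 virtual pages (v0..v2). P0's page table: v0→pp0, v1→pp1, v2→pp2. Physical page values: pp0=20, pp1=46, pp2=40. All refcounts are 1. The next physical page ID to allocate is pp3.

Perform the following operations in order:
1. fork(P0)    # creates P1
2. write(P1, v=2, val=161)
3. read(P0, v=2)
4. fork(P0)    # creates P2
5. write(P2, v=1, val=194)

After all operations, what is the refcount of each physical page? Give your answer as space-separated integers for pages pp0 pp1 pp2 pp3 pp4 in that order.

Answer: 3 2 2 1 1

Derivation:
Op 1: fork(P0) -> P1. 3 ppages; refcounts: pp0:2 pp1:2 pp2:2
Op 2: write(P1, v2, 161). refcount(pp2)=2>1 -> COPY to pp3. 4 ppages; refcounts: pp0:2 pp1:2 pp2:1 pp3:1
Op 3: read(P0, v2) -> 40. No state change.
Op 4: fork(P0) -> P2. 4 ppages; refcounts: pp0:3 pp1:3 pp2:2 pp3:1
Op 5: write(P2, v1, 194). refcount(pp1)=3>1 -> COPY to pp4. 5 ppages; refcounts: pp0:3 pp1:2 pp2:2 pp3:1 pp4:1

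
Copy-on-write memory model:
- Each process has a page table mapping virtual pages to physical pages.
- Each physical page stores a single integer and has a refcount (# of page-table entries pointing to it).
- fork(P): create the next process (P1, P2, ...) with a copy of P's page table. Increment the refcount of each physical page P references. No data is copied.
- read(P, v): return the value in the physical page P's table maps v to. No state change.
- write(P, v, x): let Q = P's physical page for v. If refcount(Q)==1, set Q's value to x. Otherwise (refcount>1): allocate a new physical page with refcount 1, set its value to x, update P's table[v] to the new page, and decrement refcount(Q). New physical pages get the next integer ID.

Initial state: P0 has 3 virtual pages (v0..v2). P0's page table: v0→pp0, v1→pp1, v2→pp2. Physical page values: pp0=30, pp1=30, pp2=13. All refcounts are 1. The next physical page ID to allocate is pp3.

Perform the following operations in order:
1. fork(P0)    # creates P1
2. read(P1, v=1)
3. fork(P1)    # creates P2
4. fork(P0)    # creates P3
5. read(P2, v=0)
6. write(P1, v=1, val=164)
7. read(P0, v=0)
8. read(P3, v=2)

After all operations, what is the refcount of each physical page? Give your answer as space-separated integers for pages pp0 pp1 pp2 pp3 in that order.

Op 1: fork(P0) -> P1. 3 ppages; refcounts: pp0:2 pp1:2 pp2:2
Op 2: read(P1, v1) -> 30. No state change.
Op 3: fork(P1) -> P2. 3 ppages; refcounts: pp0:3 pp1:3 pp2:3
Op 4: fork(P0) -> P3. 3 ppages; refcounts: pp0:4 pp1:4 pp2:4
Op 5: read(P2, v0) -> 30. No state change.
Op 6: write(P1, v1, 164). refcount(pp1)=4>1 -> COPY to pp3. 4 ppages; refcounts: pp0:4 pp1:3 pp2:4 pp3:1
Op 7: read(P0, v0) -> 30. No state change.
Op 8: read(P3, v2) -> 13. No state change.

Answer: 4 3 4 1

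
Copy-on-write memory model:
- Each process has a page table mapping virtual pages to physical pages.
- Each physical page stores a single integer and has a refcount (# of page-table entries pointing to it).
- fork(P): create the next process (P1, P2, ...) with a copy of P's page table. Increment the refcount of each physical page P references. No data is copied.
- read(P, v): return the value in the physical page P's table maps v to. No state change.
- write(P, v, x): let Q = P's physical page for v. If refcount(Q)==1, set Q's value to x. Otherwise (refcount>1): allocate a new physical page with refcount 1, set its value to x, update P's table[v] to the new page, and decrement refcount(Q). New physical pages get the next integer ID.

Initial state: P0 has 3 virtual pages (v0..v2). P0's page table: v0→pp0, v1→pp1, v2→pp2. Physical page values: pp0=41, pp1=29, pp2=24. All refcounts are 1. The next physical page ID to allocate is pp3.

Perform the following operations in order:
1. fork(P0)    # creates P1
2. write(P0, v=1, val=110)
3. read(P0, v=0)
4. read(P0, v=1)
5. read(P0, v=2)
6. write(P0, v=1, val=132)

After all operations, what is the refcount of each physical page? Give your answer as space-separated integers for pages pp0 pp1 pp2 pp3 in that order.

Op 1: fork(P0) -> P1. 3 ppages; refcounts: pp0:2 pp1:2 pp2:2
Op 2: write(P0, v1, 110). refcount(pp1)=2>1 -> COPY to pp3. 4 ppages; refcounts: pp0:2 pp1:1 pp2:2 pp3:1
Op 3: read(P0, v0) -> 41. No state change.
Op 4: read(P0, v1) -> 110. No state change.
Op 5: read(P0, v2) -> 24. No state change.
Op 6: write(P0, v1, 132). refcount(pp3)=1 -> write in place. 4 ppages; refcounts: pp0:2 pp1:1 pp2:2 pp3:1

Answer: 2 1 2 1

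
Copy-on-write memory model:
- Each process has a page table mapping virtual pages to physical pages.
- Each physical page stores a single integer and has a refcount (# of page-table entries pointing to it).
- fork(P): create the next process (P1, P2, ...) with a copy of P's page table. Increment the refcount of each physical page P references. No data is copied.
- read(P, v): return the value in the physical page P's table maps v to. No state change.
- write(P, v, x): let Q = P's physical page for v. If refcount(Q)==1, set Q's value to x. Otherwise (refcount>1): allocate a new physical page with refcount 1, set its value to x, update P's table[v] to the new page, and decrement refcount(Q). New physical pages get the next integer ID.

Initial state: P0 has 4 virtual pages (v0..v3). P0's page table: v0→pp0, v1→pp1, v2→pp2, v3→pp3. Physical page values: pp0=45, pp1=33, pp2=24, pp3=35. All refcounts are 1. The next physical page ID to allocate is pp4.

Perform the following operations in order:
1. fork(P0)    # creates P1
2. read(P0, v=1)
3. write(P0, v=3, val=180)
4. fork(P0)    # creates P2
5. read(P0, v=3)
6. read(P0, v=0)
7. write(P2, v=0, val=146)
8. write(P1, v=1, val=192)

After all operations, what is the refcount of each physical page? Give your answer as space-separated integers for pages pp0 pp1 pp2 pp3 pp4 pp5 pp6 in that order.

Op 1: fork(P0) -> P1. 4 ppages; refcounts: pp0:2 pp1:2 pp2:2 pp3:2
Op 2: read(P0, v1) -> 33. No state change.
Op 3: write(P0, v3, 180). refcount(pp3)=2>1 -> COPY to pp4. 5 ppages; refcounts: pp0:2 pp1:2 pp2:2 pp3:1 pp4:1
Op 4: fork(P0) -> P2. 5 ppages; refcounts: pp0:3 pp1:3 pp2:3 pp3:1 pp4:2
Op 5: read(P0, v3) -> 180. No state change.
Op 6: read(P0, v0) -> 45. No state change.
Op 7: write(P2, v0, 146). refcount(pp0)=3>1 -> COPY to pp5. 6 ppages; refcounts: pp0:2 pp1:3 pp2:3 pp3:1 pp4:2 pp5:1
Op 8: write(P1, v1, 192). refcount(pp1)=3>1 -> COPY to pp6. 7 ppages; refcounts: pp0:2 pp1:2 pp2:3 pp3:1 pp4:2 pp5:1 pp6:1

Answer: 2 2 3 1 2 1 1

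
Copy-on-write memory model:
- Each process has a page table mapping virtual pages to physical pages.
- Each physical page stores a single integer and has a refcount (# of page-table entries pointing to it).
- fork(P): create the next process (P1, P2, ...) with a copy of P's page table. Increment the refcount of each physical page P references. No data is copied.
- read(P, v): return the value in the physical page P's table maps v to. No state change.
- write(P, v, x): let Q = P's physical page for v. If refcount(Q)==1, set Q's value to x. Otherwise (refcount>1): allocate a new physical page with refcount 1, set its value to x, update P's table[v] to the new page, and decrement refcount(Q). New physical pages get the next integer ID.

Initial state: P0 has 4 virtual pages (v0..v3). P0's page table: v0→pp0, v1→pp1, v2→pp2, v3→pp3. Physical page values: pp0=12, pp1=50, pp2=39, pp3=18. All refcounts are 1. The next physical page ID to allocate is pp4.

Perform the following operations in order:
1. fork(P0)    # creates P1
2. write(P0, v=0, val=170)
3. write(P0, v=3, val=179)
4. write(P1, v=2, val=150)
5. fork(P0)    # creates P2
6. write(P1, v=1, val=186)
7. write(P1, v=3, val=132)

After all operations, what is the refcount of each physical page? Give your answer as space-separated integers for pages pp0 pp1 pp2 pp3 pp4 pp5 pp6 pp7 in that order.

Op 1: fork(P0) -> P1. 4 ppages; refcounts: pp0:2 pp1:2 pp2:2 pp3:2
Op 2: write(P0, v0, 170). refcount(pp0)=2>1 -> COPY to pp4. 5 ppages; refcounts: pp0:1 pp1:2 pp2:2 pp3:2 pp4:1
Op 3: write(P0, v3, 179). refcount(pp3)=2>1 -> COPY to pp5. 6 ppages; refcounts: pp0:1 pp1:2 pp2:2 pp3:1 pp4:1 pp5:1
Op 4: write(P1, v2, 150). refcount(pp2)=2>1 -> COPY to pp6. 7 ppages; refcounts: pp0:1 pp1:2 pp2:1 pp3:1 pp4:1 pp5:1 pp6:1
Op 5: fork(P0) -> P2. 7 ppages; refcounts: pp0:1 pp1:3 pp2:2 pp3:1 pp4:2 pp5:2 pp6:1
Op 6: write(P1, v1, 186). refcount(pp1)=3>1 -> COPY to pp7. 8 ppages; refcounts: pp0:1 pp1:2 pp2:2 pp3:1 pp4:2 pp5:2 pp6:1 pp7:1
Op 7: write(P1, v3, 132). refcount(pp3)=1 -> write in place. 8 ppages; refcounts: pp0:1 pp1:2 pp2:2 pp3:1 pp4:2 pp5:2 pp6:1 pp7:1

Answer: 1 2 2 1 2 2 1 1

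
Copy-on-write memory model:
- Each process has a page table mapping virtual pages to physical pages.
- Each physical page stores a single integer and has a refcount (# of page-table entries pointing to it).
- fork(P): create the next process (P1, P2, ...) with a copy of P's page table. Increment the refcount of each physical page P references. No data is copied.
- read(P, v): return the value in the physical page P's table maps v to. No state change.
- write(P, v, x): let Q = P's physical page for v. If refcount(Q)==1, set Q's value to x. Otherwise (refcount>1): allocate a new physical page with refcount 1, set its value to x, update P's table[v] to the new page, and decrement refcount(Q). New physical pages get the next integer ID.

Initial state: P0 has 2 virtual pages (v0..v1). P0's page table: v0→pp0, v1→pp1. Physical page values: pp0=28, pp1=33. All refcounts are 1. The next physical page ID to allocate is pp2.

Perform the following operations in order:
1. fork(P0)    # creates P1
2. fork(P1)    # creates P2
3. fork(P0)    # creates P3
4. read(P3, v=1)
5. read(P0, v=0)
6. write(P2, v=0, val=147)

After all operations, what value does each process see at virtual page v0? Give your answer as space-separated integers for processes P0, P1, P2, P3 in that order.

Answer: 28 28 147 28

Derivation:
Op 1: fork(P0) -> P1. 2 ppages; refcounts: pp0:2 pp1:2
Op 2: fork(P1) -> P2. 2 ppages; refcounts: pp0:3 pp1:3
Op 3: fork(P0) -> P3. 2 ppages; refcounts: pp0:4 pp1:4
Op 4: read(P3, v1) -> 33. No state change.
Op 5: read(P0, v0) -> 28. No state change.
Op 6: write(P2, v0, 147). refcount(pp0)=4>1 -> COPY to pp2. 3 ppages; refcounts: pp0:3 pp1:4 pp2:1
P0: v0 -> pp0 = 28
P1: v0 -> pp0 = 28
P2: v0 -> pp2 = 147
P3: v0 -> pp0 = 28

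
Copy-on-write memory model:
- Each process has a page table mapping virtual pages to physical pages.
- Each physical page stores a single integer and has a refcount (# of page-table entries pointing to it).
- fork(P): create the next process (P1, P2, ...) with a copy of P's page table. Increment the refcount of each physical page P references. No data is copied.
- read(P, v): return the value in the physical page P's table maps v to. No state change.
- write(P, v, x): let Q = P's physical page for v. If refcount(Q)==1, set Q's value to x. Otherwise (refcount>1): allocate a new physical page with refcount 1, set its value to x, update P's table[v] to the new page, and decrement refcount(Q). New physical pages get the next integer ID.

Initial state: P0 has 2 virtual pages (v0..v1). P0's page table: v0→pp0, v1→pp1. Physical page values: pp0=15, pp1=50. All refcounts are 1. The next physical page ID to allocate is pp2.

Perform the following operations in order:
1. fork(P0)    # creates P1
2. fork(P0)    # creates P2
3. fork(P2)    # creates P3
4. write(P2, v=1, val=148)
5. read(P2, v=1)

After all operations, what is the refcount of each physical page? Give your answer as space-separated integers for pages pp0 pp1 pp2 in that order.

Answer: 4 3 1

Derivation:
Op 1: fork(P0) -> P1. 2 ppages; refcounts: pp0:2 pp1:2
Op 2: fork(P0) -> P2. 2 ppages; refcounts: pp0:3 pp1:3
Op 3: fork(P2) -> P3. 2 ppages; refcounts: pp0:4 pp1:4
Op 4: write(P2, v1, 148). refcount(pp1)=4>1 -> COPY to pp2. 3 ppages; refcounts: pp0:4 pp1:3 pp2:1
Op 5: read(P2, v1) -> 148. No state change.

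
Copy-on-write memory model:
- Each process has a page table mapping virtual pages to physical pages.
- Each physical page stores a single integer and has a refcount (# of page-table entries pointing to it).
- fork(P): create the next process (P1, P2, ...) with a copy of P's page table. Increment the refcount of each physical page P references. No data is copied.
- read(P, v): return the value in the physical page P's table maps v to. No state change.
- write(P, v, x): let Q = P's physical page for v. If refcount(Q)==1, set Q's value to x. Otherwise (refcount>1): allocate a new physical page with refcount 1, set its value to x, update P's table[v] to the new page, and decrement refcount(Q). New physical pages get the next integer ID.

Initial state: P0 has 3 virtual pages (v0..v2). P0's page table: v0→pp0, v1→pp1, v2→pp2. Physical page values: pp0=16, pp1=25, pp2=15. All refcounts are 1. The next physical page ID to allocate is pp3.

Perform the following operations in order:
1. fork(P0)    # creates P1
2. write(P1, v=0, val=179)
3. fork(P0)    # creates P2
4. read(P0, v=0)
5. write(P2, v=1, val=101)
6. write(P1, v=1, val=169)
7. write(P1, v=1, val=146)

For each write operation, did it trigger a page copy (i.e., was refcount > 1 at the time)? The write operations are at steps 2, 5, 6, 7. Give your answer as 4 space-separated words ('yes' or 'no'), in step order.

Op 1: fork(P0) -> P1. 3 ppages; refcounts: pp0:2 pp1:2 pp2:2
Op 2: write(P1, v0, 179). refcount(pp0)=2>1 -> COPY to pp3. 4 ppages; refcounts: pp0:1 pp1:2 pp2:2 pp3:1
Op 3: fork(P0) -> P2. 4 ppages; refcounts: pp0:2 pp1:3 pp2:3 pp3:1
Op 4: read(P0, v0) -> 16. No state change.
Op 5: write(P2, v1, 101). refcount(pp1)=3>1 -> COPY to pp4. 5 ppages; refcounts: pp0:2 pp1:2 pp2:3 pp3:1 pp4:1
Op 6: write(P1, v1, 169). refcount(pp1)=2>1 -> COPY to pp5. 6 ppages; refcounts: pp0:2 pp1:1 pp2:3 pp3:1 pp4:1 pp5:1
Op 7: write(P1, v1, 146). refcount(pp5)=1 -> write in place. 6 ppages; refcounts: pp0:2 pp1:1 pp2:3 pp3:1 pp4:1 pp5:1

yes yes yes no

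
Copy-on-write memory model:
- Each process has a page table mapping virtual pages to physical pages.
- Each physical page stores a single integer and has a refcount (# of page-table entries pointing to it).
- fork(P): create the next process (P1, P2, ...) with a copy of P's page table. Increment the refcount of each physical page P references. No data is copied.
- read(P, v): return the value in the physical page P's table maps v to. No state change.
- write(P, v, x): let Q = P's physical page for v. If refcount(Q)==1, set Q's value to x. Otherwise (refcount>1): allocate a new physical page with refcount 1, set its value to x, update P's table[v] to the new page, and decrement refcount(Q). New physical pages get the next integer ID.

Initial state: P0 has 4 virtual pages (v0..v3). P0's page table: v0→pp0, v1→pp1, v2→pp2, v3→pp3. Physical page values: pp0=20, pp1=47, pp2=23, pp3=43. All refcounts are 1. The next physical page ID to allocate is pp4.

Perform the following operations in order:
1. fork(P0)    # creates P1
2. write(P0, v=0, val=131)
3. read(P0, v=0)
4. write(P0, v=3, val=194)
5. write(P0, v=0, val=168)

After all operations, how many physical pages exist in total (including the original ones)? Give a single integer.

Op 1: fork(P0) -> P1. 4 ppages; refcounts: pp0:2 pp1:2 pp2:2 pp3:2
Op 2: write(P0, v0, 131). refcount(pp0)=2>1 -> COPY to pp4. 5 ppages; refcounts: pp0:1 pp1:2 pp2:2 pp3:2 pp4:1
Op 3: read(P0, v0) -> 131. No state change.
Op 4: write(P0, v3, 194). refcount(pp3)=2>1 -> COPY to pp5. 6 ppages; refcounts: pp0:1 pp1:2 pp2:2 pp3:1 pp4:1 pp5:1
Op 5: write(P0, v0, 168). refcount(pp4)=1 -> write in place. 6 ppages; refcounts: pp0:1 pp1:2 pp2:2 pp3:1 pp4:1 pp5:1

Answer: 6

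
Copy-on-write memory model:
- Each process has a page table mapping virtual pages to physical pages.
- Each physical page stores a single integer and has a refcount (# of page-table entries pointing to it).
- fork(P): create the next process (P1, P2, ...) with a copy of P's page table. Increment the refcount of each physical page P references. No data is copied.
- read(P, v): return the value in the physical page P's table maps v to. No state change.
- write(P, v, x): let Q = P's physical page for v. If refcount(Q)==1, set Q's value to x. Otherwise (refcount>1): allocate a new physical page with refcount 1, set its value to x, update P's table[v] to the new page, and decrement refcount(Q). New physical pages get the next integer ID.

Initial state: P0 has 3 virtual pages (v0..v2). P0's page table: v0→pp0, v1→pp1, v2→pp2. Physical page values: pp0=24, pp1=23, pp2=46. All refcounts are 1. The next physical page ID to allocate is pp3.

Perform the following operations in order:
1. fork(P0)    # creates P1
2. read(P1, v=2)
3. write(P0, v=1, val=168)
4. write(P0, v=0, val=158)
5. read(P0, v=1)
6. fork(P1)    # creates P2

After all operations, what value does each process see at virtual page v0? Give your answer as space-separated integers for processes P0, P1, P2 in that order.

Answer: 158 24 24

Derivation:
Op 1: fork(P0) -> P1. 3 ppages; refcounts: pp0:2 pp1:2 pp2:2
Op 2: read(P1, v2) -> 46. No state change.
Op 3: write(P0, v1, 168). refcount(pp1)=2>1 -> COPY to pp3. 4 ppages; refcounts: pp0:2 pp1:1 pp2:2 pp3:1
Op 4: write(P0, v0, 158). refcount(pp0)=2>1 -> COPY to pp4. 5 ppages; refcounts: pp0:1 pp1:1 pp2:2 pp3:1 pp4:1
Op 5: read(P0, v1) -> 168. No state change.
Op 6: fork(P1) -> P2. 5 ppages; refcounts: pp0:2 pp1:2 pp2:3 pp3:1 pp4:1
P0: v0 -> pp4 = 158
P1: v0 -> pp0 = 24
P2: v0 -> pp0 = 24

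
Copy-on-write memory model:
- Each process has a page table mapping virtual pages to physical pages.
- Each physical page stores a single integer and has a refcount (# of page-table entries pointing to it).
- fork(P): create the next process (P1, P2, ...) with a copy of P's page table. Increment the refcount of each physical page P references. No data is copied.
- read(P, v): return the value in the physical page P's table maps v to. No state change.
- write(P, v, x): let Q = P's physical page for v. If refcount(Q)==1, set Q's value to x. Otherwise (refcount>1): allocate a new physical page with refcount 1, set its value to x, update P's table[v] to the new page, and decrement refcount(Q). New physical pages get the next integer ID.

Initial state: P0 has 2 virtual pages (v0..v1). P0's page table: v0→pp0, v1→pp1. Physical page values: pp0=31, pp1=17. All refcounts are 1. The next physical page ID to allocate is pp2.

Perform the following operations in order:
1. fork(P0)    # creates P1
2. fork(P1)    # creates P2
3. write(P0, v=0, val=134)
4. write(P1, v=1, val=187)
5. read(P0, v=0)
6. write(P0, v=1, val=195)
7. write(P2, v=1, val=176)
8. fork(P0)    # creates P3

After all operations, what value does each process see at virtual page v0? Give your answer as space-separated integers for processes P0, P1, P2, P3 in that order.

Op 1: fork(P0) -> P1. 2 ppages; refcounts: pp0:2 pp1:2
Op 2: fork(P1) -> P2. 2 ppages; refcounts: pp0:3 pp1:3
Op 3: write(P0, v0, 134). refcount(pp0)=3>1 -> COPY to pp2. 3 ppages; refcounts: pp0:2 pp1:3 pp2:1
Op 4: write(P1, v1, 187). refcount(pp1)=3>1 -> COPY to pp3. 4 ppages; refcounts: pp0:2 pp1:2 pp2:1 pp3:1
Op 5: read(P0, v0) -> 134. No state change.
Op 6: write(P0, v1, 195). refcount(pp1)=2>1 -> COPY to pp4. 5 ppages; refcounts: pp0:2 pp1:1 pp2:1 pp3:1 pp4:1
Op 7: write(P2, v1, 176). refcount(pp1)=1 -> write in place. 5 ppages; refcounts: pp0:2 pp1:1 pp2:1 pp3:1 pp4:1
Op 8: fork(P0) -> P3. 5 ppages; refcounts: pp0:2 pp1:1 pp2:2 pp3:1 pp4:2
P0: v0 -> pp2 = 134
P1: v0 -> pp0 = 31
P2: v0 -> pp0 = 31
P3: v0 -> pp2 = 134

Answer: 134 31 31 134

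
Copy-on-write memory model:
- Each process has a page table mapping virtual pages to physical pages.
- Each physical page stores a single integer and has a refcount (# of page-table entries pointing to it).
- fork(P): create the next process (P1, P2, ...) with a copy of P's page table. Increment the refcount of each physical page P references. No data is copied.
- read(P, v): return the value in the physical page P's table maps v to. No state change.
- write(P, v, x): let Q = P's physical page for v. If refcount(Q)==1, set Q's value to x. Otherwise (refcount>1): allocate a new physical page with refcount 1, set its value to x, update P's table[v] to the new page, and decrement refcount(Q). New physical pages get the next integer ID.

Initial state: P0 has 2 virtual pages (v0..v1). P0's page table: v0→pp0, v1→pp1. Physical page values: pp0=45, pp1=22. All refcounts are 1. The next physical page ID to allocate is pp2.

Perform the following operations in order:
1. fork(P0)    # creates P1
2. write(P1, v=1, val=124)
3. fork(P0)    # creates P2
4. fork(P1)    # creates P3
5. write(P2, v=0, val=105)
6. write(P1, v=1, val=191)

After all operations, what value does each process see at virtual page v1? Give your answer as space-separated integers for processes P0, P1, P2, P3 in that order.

Answer: 22 191 22 124

Derivation:
Op 1: fork(P0) -> P1. 2 ppages; refcounts: pp0:2 pp1:2
Op 2: write(P1, v1, 124). refcount(pp1)=2>1 -> COPY to pp2. 3 ppages; refcounts: pp0:2 pp1:1 pp2:1
Op 3: fork(P0) -> P2. 3 ppages; refcounts: pp0:3 pp1:2 pp2:1
Op 4: fork(P1) -> P3. 3 ppages; refcounts: pp0:4 pp1:2 pp2:2
Op 5: write(P2, v0, 105). refcount(pp0)=4>1 -> COPY to pp3. 4 ppages; refcounts: pp0:3 pp1:2 pp2:2 pp3:1
Op 6: write(P1, v1, 191). refcount(pp2)=2>1 -> COPY to pp4. 5 ppages; refcounts: pp0:3 pp1:2 pp2:1 pp3:1 pp4:1
P0: v1 -> pp1 = 22
P1: v1 -> pp4 = 191
P2: v1 -> pp1 = 22
P3: v1 -> pp2 = 124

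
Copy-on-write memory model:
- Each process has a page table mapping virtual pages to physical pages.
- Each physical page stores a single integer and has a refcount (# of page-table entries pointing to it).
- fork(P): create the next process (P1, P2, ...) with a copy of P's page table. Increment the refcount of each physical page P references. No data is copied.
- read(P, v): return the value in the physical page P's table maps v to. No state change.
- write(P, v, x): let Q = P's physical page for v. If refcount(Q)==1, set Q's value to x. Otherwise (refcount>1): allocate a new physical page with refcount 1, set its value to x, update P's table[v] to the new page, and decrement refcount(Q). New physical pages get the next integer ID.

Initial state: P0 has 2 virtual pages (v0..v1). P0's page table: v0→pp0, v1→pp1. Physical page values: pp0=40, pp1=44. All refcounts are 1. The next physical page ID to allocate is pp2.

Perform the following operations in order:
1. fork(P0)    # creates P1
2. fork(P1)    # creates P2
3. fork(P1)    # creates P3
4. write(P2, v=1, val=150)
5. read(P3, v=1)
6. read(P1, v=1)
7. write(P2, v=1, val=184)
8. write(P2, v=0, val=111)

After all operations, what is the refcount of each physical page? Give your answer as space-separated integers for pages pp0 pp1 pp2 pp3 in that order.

Answer: 3 3 1 1

Derivation:
Op 1: fork(P0) -> P1. 2 ppages; refcounts: pp0:2 pp1:2
Op 2: fork(P1) -> P2. 2 ppages; refcounts: pp0:3 pp1:3
Op 3: fork(P1) -> P3. 2 ppages; refcounts: pp0:4 pp1:4
Op 4: write(P2, v1, 150). refcount(pp1)=4>1 -> COPY to pp2. 3 ppages; refcounts: pp0:4 pp1:3 pp2:1
Op 5: read(P3, v1) -> 44. No state change.
Op 6: read(P1, v1) -> 44. No state change.
Op 7: write(P2, v1, 184). refcount(pp2)=1 -> write in place. 3 ppages; refcounts: pp0:4 pp1:3 pp2:1
Op 8: write(P2, v0, 111). refcount(pp0)=4>1 -> COPY to pp3. 4 ppages; refcounts: pp0:3 pp1:3 pp2:1 pp3:1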